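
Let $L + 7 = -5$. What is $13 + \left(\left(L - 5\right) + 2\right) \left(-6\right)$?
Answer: $103$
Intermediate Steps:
$L = -12$ ($L = -7 - 5 = -12$)
$13 + \left(\left(L - 5\right) + 2\right) \left(-6\right) = 13 + \left(\left(-12 - 5\right) + 2\right) \left(-6\right) = 13 + \left(-17 + 2\right) \left(-6\right) = 13 - -90 = 13 + 90 = 103$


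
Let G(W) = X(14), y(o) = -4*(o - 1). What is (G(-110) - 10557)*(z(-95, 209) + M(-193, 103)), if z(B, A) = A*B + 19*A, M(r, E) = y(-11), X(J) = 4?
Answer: 167117308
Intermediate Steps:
y(o) = 4 - 4*o (y(o) = -4*(-1 + o) = 4 - 4*o)
G(W) = 4
M(r, E) = 48 (M(r, E) = 4 - 4*(-11) = 4 + 44 = 48)
z(B, A) = 19*A + A*B
(G(-110) - 10557)*(z(-95, 209) + M(-193, 103)) = (4 - 10557)*(209*(19 - 95) + 48) = -10553*(209*(-76) + 48) = -10553*(-15884 + 48) = -10553*(-15836) = 167117308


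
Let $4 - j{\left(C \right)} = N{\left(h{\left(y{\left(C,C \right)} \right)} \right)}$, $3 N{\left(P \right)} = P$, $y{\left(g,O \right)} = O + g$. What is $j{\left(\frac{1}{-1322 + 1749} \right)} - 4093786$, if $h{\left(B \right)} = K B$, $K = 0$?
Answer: $-4093782$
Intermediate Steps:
$h{\left(B \right)} = 0$ ($h{\left(B \right)} = 0 B = 0$)
$N{\left(P \right)} = \frac{P}{3}$
$j{\left(C \right)} = 4$ ($j{\left(C \right)} = 4 - \frac{1}{3} \cdot 0 = 4 - 0 = 4 + 0 = 4$)
$j{\left(\frac{1}{-1322 + 1749} \right)} - 4093786 = 4 - 4093786 = -4093782$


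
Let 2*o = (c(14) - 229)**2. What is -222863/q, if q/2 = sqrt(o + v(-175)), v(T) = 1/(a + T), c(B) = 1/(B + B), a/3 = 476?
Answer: -3120082*sqrt(2633829299714)/7357065083 ≈ -688.26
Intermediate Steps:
a = 1428 (a = 3*476 = 1428)
c(B) = 1/(2*B)
v(T) = 1/(1428 + T)
o = 41100921/1568 (o = ((1/2)/14 - 229)**2/2 = ((1/2)*(1/14) - 229)**2/2 = (1/28 - 229)**2/2 = (-6411/28)**2/2 = (1/2)*(41100921/784) = 41100921/1568 ≈ 26212.)
q = sqrt(2633829299714)/5012 (q = 2*sqrt(41100921/1568 + 1/(1428 - 175)) = 2*sqrt(41100921/1568 + 1/1253) = 2*sqrt(7357065083/280672) = 2*(sqrt(2633829299714)/10024) = sqrt(2633829299714)/5012 ≈ 323.80)
-222863/q = -222863*14*sqrt(2633829299714)/7357065083 = -3120082*sqrt(2633829299714)/7357065083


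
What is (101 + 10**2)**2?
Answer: 40401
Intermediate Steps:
(101 + 10**2)**2 = (101 + 100)**2 = 201**2 = 40401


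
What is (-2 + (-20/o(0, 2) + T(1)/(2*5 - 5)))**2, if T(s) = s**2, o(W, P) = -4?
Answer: 256/25 ≈ 10.240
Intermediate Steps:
(-2 + (-20/o(0, 2) + T(1)/(2*5 - 5)))**2 = (-2 + (-20/(-4) + 1**2/(2*5 - 5)))**2 = (-2 + (-20*(-1/4) + 1/(10 - 5)))**2 = (-2 + (5 + 1/5))**2 = (-2 + 26/5)**2 = (16/5)**2 = 256/25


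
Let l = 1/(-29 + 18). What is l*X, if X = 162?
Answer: -162/11 ≈ -14.727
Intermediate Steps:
l = -1/11 (l = 1/(-11) = -1/11 ≈ -0.090909)
l*X = -1/11*162 = -162/11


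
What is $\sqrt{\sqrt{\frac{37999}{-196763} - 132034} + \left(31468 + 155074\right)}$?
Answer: $\frac{\sqrt{7222100037001598 + 196763 i \sqrt{5111793328162983}}}{196763} \approx 431.91 + 0.42065 i$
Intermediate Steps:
$\sqrt{\sqrt{\frac{37999}{-196763} - 132034} + \left(31468 + 155074\right)} = \sqrt{\sqrt{37999 \left(- \frac{1}{196763}\right) - 132034} + 186542} = \sqrt{\sqrt{- \frac{37999}{196763} - 132034} + 186542} = \sqrt{\sqrt{- \frac{25979443941}{196763}} + 186542} = \sqrt{\frac{i \sqrt{5111793328162983}}{196763} + 186542} = \sqrt{186542 + \frac{i \sqrt{5111793328162983}}{196763}}$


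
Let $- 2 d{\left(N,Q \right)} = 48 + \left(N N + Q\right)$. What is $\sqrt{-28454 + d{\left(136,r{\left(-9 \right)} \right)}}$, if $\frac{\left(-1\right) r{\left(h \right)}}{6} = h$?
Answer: $i \sqrt{37753} \approx 194.3 i$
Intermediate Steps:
$r{\left(h \right)} = - 6 h$
$d{\left(N,Q \right)} = -24 - \frac{Q}{2} - \frac{N^{2}}{2}$ ($d{\left(N,Q \right)} = - \frac{48 + \left(N N + Q\right)}{2} = - \frac{48 + \left(N^{2} + Q\right)}{2} = - \frac{48 + \left(Q + N^{2}\right)}{2} = - \frac{48 + Q + N^{2}}{2} = -24 - \frac{Q}{2} - \frac{N^{2}}{2}$)
$\sqrt{-28454 + d{\left(136,r{\left(-9 \right)} \right)}} = \sqrt{-28454 - \left(24 + 9248 + \frac{1}{2} \left(-6\right) \left(-9\right)\right)} = \sqrt{-28454 - 9299} = \sqrt{-37753} = i \sqrt{37753}$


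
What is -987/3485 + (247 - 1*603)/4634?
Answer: -2907209/8074745 ≈ -0.36004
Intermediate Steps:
-987/3485 + (247 - 1*603)/4634 = -987*1/3485 + (247 - 603)*(1/4634) = -987/3485 - 356*1/4634 = -987/3485 - 178/2317 = -2907209/8074745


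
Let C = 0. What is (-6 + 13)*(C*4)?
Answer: 0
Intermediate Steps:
(-6 + 13)*(C*4) = (-6 + 13)*(0*4) = 7*0 = 0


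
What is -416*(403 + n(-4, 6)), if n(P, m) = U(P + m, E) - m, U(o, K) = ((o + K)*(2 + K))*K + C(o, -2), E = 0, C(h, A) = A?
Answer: -164320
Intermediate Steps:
U(o, K) = -2 + K*(2 + K)*(K + o) (U(o, K) = ((o + K)*(2 + K))*K - 2 = ((K + o)*(2 + K))*K - 2 = ((2 + K)*(K + o))*K - 2 = K*(2 + K)*(K + o) - 2 = -2 + K*(2 + K)*(K + o))
n(P, m) = -2 - m (n(P, m) = (-2 + 0**3 + 2*0**2 + (P + m)*0**2 + 2*0*(P + m)) - m = (-2 + 0 + 2*0 + (P + m)*0 + 0) - m = (-2 + 0 + 0 + 0 + 0) - m = -2 - m)
-416*(403 + n(-4, 6)) = -416*(403 + (-2 - 1*6)) = -416*(403 + (-2 - 6)) = -416*(403 - 8) = -416*395 = -164320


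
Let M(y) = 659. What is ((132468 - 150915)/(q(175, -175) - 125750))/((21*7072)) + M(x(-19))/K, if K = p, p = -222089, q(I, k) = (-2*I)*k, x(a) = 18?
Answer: -537395003/181224624000 ≈ -0.0029654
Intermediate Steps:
q(I, k) = -2*I*k
K = -222089
((132468 - 150915)/(q(175, -175) - 125750))/((21*7072)) + M(x(-19))/K = ((132468 - 150915)/(-2*175*(-175) - 125750))/((21*7072)) + 659/(-222089) = -18447/(61250 - 125750)/148512 + 659*(-1/222089) = -18447/(-64500)*(1/148512) - 659/222089 = -18447*(-1/64500)*(1/148512) - 659/222089 = (143/500)*(1/148512) - 659/222089 = 11/5712000 - 659/222089 = -537395003/181224624000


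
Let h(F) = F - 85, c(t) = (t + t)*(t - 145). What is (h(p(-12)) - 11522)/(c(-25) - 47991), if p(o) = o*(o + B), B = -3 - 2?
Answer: 11403/39491 ≈ 0.28875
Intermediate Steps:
B = -5
c(t) = 2*t*(-145 + t) (c(t) = (2*t)*(-145 + t) = 2*t*(-145 + t))
p(o) = o*(-5 + o) (p(o) = o*(o - 5) = o*(-5 + o))
h(F) = -85 + F
(h(p(-12)) - 11522)/(c(-25) - 47991) = ((-85 - 12*(-5 - 12)) - 11522)/(2*(-25)*(-145 - 25) - 47991) = ((-85 - 12*(-17)) - 11522)/(2*(-25)*(-170) - 47991) = ((-85 + 204) - 11522)/(8500 - 47991) = (119 - 11522)/(-39491) = -11403*(-1/39491) = 11403/39491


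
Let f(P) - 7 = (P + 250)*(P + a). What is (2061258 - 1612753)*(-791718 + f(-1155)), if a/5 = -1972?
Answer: 4115869388320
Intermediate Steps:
a = -9860 (a = 5*(-1972) = -9860)
f(P) = 7 + (-9860 + P)*(250 + P) (f(P) = 7 + (P + 250)*(P - 9860) = 7 + (250 + P)*(-9860 + P) = 7 + (-9860 + P)*(250 + P))
(2061258 - 1612753)*(-791718 + f(-1155)) = (2061258 - 1612753)*(-791718 + (-2464993 + (-1155)**2 - 9610*(-1155))) = 448505*(-791718 + (-2464993 + 1334025 + 11099550)) = 448505*(-791718 + 9968582) = 448505*9176864 = 4115869388320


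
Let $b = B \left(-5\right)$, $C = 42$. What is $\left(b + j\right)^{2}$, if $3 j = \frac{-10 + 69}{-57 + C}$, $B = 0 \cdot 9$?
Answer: $\frac{3481}{2025} \approx 1.719$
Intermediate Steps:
$B = 0$
$b = 0$ ($b = 0 \left(-5\right) = 0$)
$j = - \frac{59}{45}$ ($j = \frac{\left(-10 + 69\right) \frac{1}{-57 + 42}}{3} = \frac{59 \frac{1}{-15}}{3} = \frac{59 \left(- \frac{1}{15}\right)}{3} = \frac{1}{3} \left(- \frac{59}{15}\right) = - \frac{59}{45} \approx -1.3111$)
$\left(b + j\right)^{2} = \left(0 - \frac{59}{45}\right)^{2} = \left(- \frac{59}{45}\right)^{2} = \frac{3481}{2025}$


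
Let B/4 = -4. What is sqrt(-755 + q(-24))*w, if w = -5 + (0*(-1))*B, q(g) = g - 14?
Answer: -5*I*sqrt(793) ≈ -140.8*I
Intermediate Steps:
B = -16 (B = 4*(-4) = -16)
q(g) = -14 + g
w = -5 (w = -5 + (0*(-1))*(-16) = -5 + 0*(-16) = -5 + 0 = -5)
sqrt(-755 + q(-24))*w = sqrt(-755 + (-14 - 24))*(-5) = sqrt(-755 - 38)*(-5) = sqrt(-793)*(-5) = (I*sqrt(793))*(-5) = -5*I*sqrt(793)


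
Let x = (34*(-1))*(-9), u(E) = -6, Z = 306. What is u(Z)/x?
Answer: -1/51 ≈ -0.019608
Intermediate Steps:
x = 306 (x = -34*(-9) = 306)
u(Z)/x = -6/306 = -6*1/306 = -1/51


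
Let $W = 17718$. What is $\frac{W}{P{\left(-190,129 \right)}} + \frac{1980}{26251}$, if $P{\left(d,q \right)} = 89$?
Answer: $\frac{465291438}{2336339} \approx 199.15$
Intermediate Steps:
$\frac{W}{P{\left(-190,129 \right)}} + \frac{1980}{26251} = \frac{17718}{89} + \frac{1980}{26251} = \frac{465291438}{2336339}$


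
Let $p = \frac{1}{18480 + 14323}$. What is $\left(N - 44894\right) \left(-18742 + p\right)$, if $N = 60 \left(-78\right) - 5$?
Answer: $\frac{30480863049675}{32803} \approx 9.2921 \cdot 10^{8}$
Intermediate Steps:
$p = \frac{1}{32803} \approx 3.0485 \cdot 10^{-5}$
$N = -4685$ ($N = -4680 - 5 = -4685$)
$\left(N - 44894\right) \left(-18742 + p\right) = \left(-4685 - 44894\right) \left(-18742 + \frac{1}{32803}\right) = \left(-49579\right) \left(- \frac{614793825}{32803}\right) = \frac{30480863049675}{32803}$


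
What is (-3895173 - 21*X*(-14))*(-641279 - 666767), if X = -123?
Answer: 5142367021410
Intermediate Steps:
(-3895173 - 21*X*(-14))*(-641279 - 666767) = (-3895173 - 21*(-123)*(-14))*(-641279 - 666767) = (-3895173 + 2583*(-14))*(-1308046) = (-3895173 - 36162)*(-1308046) = -3931335*(-1308046) = 5142367021410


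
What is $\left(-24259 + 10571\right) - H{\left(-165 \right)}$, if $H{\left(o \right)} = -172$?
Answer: $-13516$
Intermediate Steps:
$\left(-24259 + 10571\right) - H{\left(-165 \right)} = \left(-24259 + 10571\right) - -172 = -13688 + 172 = -13516$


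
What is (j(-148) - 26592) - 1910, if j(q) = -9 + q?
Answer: -28659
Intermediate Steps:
(j(-148) - 26592) - 1910 = ((-9 - 148) - 26592) - 1910 = (-157 - 26592) - 1910 = -26749 - 1910 = -28659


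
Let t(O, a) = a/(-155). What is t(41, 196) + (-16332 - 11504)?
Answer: -4314776/155 ≈ -27837.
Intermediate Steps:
t(O, a) = -a/155 (t(O, a) = a*(-1/155) = -a/155)
t(41, 196) + (-16332 - 11504) = -1/155*196 + (-16332 - 11504) = -196/155 - 27836 = -4314776/155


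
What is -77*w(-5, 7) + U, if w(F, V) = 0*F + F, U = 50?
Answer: 435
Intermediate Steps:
w(F, V) = F (w(F, V) = 0 + F = F)
-77*w(-5, 7) + U = -77*(-5) + 50 = 385 + 50 = 435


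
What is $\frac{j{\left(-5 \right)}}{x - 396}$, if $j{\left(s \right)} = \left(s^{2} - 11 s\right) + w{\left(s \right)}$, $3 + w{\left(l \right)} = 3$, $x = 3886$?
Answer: $\frac{8}{349} \approx 0.022923$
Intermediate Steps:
$w{\left(l \right)} = 0$ ($w{\left(l \right)} = -3 + 3 = 0$)
$j{\left(s \right)} = s^{2} - 11 s$ ($j{\left(s \right)} = \left(s^{2} - 11 s\right) + 0 = s^{2} - 11 s$)
$\frac{j{\left(-5 \right)}}{x - 396} = \frac{\left(-5\right) \left(-11 - 5\right)}{3886 - 396} = \frac{\left(-5\right) \left(-16\right)}{3490} = \frac{1}{3490} \cdot 80 = \frac{8}{349}$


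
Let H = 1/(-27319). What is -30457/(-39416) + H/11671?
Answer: 9710911332977/12567399371384 ≈ 0.77271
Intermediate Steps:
H = -1/27319 ≈ -3.6605e-5
-30457/(-39416) + H/11671 = -30457/(-39416) - 1/27319/11671 = -30457*(-1/39416) - 1/27319*1/11671 = 30457/39416 - 1/318840049 = 9710911332977/12567399371384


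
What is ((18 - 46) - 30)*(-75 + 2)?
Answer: 4234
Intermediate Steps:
((18 - 46) - 30)*(-75 + 2) = (-28 - 30)*(-73) = -58*(-73) = 4234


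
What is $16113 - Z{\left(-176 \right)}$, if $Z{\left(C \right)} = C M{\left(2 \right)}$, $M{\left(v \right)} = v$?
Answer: $16465$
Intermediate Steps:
$Z{\left(C \right)} = 2 C$ ($Z{\left(C \right)} = C 2 = 2 C$)
$16113 - Z{\left(-176 \right)} = 16113 - 2 \left(-176\right) = 16113 - -352 = 16113 + 352 = 16465$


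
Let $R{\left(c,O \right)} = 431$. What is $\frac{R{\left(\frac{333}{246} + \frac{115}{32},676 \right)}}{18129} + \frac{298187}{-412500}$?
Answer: $- \frac{580893847}{830912500} \approx -0.6991$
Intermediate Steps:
$\frac{R{\left(\frac{333}{246} + \frac{115}{32},676 \right)}}{18129} + \frac{298187}{-412500} = \frac{431}{18129} + \frac{298187}{-412500} = 431 \cdot \frac{1}{18129} + 298187 \left(- \frac{1}{412500}\right) = \frac{431}{18129} - \frac{298187}{412500} = - \frac{580893847}{830912500}$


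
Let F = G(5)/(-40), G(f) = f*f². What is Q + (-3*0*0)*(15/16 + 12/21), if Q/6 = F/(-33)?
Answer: 25/44 ≈ 0.56818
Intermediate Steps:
G(f) = f³
F = -25/8 (F = 5³/(-40) = 125*(-1/40) = -25/8 ≈ -3.1250)
Q = 25/44 (Q = 6*(-25/8/(-33)) = 6*(-25/8*(-1/33)) = 6*(25/264) = 25/44 ≈ 0.56818)
Q + (-3*0*0)*(15/16 + 12/21) = 25/44 + (-3*0*0)*(15/16 + 12/21) = 25/44 + (0*0)*(15*(1/16) + 12*(1/21)) = 25/44 + 0*(15/16 + 4/7) = 25/44 + 0*(169/112) = 25/44 + 0 = 25/44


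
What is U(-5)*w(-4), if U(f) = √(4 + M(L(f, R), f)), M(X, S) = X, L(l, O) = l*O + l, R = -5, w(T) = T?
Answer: -8*√6 ≈ -19.596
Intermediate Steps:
L(l, O) = l + O*l (L(l, O) = O*l + l = l + O*l)
U(f) = √(4 - 4*f) (U(f) = √(4 + f*(1 - 5)) = √(4 + f*(-4)) = √(4 - 4*f))
U(-5)*w(-4) = (2*√(1 - 1*(-5)))*(-4) = (2*√(1 + 5))*(-4) = (2*√6)*(-4) = -8*√6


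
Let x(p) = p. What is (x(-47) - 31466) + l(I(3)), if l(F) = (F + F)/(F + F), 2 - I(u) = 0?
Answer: -31512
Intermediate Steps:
I(u) = 2 (I(u) = 2 - 1*0 = 2 + 0 = 2)
l(F) = 1 (l(F) = (2*F)/((2*F)) = (2*F)*(1/(2*F)) = 1)
(x(-47) - 31466) + l(I(3)) = (-47 - 31466) + 1 = -31513 + 1 = -31512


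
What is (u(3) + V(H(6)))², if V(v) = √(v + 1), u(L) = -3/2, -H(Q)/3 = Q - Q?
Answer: ¼ ≈ 0.25000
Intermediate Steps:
H(Q) = 0 (H(Q) = -3*(Q - Q) = -3*0 = 0)
u(L) = -3/2 (u(L) = -3*½ = -3/2)
V(v) = √(1 + v)
(u(3) + V(H(6)))² = (-3/2 + √(1 + 0))² = (-3/2 + √1)² = (-3/2 + 1)² = (-½)² = ¼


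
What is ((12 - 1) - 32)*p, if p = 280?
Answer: -5880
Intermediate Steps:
((12 - 1) - 32)*p = ((12 - 1) - 32)*280 = (11 - 32)*280 = -21*280 = -5880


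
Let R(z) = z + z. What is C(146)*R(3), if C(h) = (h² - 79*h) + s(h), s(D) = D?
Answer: 59568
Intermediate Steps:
R(z) = 2*z
C(h) = h² - 78*h (C(h) = (h² - 79*h) + h = h² - 78*h)
C(146)*R(3) = (146*(-78 + 146))*(2*3) = (146*68)*6 = 9928*6 = 59568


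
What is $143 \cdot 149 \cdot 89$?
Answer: $1896323$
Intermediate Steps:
$143 \cdot 149 \cdot 89 = 21307 \cdot 89 = 1896323$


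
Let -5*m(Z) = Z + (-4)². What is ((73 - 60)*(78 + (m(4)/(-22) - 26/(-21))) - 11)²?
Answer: 55675705849/53361 ≈ 1.0434e+6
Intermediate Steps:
m(Z) = -16/5 - Z/5 (m(Z) = -(Z + (-4)²)/5 = -(Z + 16)/5 = -(16 + Z)/5 = -16/5 - Z/5)
((73 - 60)*(78 + (m(4)/(-22) - 26/(-21))) - 11)² = ((73 - 60)*(78 + ((-16/5 - ⅕*4)/(-22) - 26/(-21))) - 11)² = (13*(78 + ((-16/5 - ⅘)*(-1/22) - 26*(-1/21))) - 11)² = (13*(78 + (-4*(-1/22) + 26/21)) - 11)² = (13*(78 + (2/11 + 26/21)) - 11)² = (13*(78 + 328/231) - 11)² = (13*(18346/231) - 11)² = (238498/231 - 11)² = (235957/231)² = 55675705849/53361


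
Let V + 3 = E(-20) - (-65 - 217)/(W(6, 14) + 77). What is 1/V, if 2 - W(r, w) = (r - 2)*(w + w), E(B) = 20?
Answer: 11/93 ≈ 0.11828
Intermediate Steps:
W(r, w) = 2 - 2*w*(-2 + r) (W(r, w) = 2 - (r - 2)*(w + w) = 2 - (-2 + r)*2*w = 2 - 2*w*(-2 + r))
V = 93/11 (V = -3 + (20 - (-65 - 217)/((2 + 4*14 - 2*6*14) + 77)) = -3 + (20 - (-282)/((2 + 56 - 168) + 77)) = -3 + (20 - (-282)/(-110 + 77)) = -3 + (20 - (-282)/(-33)) = -3 + (20 - (-282)*(-1)/33) = -3 + (20 - 1*94/11) = -3 + (20 - 94/11) = -3 + 126/11 = 93/11 ≈ 8.4545)
1/V = 1/(93/11) = 11/93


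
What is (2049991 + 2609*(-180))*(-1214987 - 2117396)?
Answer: -5266401454093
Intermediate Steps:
(2049991 + 2609*(-180))*(-1214987 - 2117396) = (2049991 - 469620)*(-3332383) = 1580371*(-3332383) = -5266401454093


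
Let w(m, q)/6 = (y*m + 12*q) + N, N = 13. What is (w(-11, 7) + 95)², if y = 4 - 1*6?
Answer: 654481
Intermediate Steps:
y = -2 (y = 4 - 6 = -2)
w(m, q) = 78 - 12*m + 72*q (w(m, q) = 6*((-2*m + 12*q) + 13) = 6*(13 - 2*m + 12*q) = 78 - 12*m + 72*q)
(w(-11, 7) + 95)² = ((78 - 12*(-11) + 72*7) + 95)² = ((78 + 132 + 504) + 95)² = (714 + 95)² = 809² = 654481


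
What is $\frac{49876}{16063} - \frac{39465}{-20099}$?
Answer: $\frac{1636384019}{322850237} \approx 5.0686$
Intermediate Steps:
$\frac{49876}{16063} - \frac{39465}{-20099} = 49876 \cdot \frac{1}{16063} - - \frac{39465}{20099} = \frac{49876}{16063} + \frac{39465}{20099} = \frac{1636384019}{322850237}$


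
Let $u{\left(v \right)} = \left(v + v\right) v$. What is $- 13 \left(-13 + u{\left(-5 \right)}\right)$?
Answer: $-481$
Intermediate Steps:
$u{\left(v \right)} = 2 v^{2}$ ($u{\left(v \right)} = 2 v v = 2 v^{2}$)
$- 13 \left(-13 + u{\left(-5 \right)}\right) = - 13 \left(-13 + 2 \left(-5\right)^{2}\right) = - 13 \left(-13 + 2 \cdot 25\right) = - 13 \left(-13 + 50\right) = \left(-13\right) 37 = -481$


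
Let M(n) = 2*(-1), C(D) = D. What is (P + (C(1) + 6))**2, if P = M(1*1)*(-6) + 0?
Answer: 361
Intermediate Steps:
M(n) = -2
P = 12 (P = -2*(-6) + 0 = 12 + 0 = 12)
(P + (C(1) + 6))**2 = (12 + (1 + 6))**2 = (12 + 7)**2 = 19**2 = 361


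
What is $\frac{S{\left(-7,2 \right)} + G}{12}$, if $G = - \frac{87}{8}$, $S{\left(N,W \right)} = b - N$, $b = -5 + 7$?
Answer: $- \frac{5}{32} \approx -0.15625$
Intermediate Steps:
$b = 2$
$S{\left(N,W \right)} = 2 - N$
$G = - \frac{87}{8} \approx -10.875$
$\frac{S{\left(-7,2 \right)} + G}{12} = \frac{\left(2 - -7\right) - \frac{87}{8}}{12} = \frac{\left(2 + 7\right) - \frac{87}{8}}{12} = \frac{9 - \frac{87}{8}}{12} = \frac{1}{12} \left(- \frac{15}{8}\right) = - \frac{5}{32}$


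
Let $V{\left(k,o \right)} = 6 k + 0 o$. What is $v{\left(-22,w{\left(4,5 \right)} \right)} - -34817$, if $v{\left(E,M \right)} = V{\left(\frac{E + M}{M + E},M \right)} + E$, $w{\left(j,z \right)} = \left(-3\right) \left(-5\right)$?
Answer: $34801$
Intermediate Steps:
$w{\left(j,z \right)} = 15$
$V{\left(k,o \right)} = 6 k$ ($V{\left(k,o \right)} = 6 k + 0 = 6 k$)
$v{\left(E,M \right)} = 6 + E$ ($v{\left(E,M \right)} = 6 \frac{E + M}{M + E} + E = 6 \frac{E + M}{E + M} + E = 6 \cdot 1 + E = 6 + E$)
$v{\left(-22,w{\left(4,5 \right)} \right)} - -34817 = \left(6 - 22\right) - -34817 = -16 + 34817 = 34801$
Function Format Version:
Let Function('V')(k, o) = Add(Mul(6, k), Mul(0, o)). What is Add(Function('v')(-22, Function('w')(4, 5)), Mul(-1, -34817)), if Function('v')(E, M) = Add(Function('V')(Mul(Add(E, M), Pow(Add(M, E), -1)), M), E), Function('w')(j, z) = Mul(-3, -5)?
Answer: 34801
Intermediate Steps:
Function('w')(j, z) = 15
Function('V')(k, o) = Mul(6, k) (Function('V')(k, o) = Add(Mul(6, k), 0) = Mul(6, k))
Function('v')(E, M) = Add(6, E) (Function('v')(E, M) = Add(Mul(6, Mul(Add(E, M), Pow(Add(M, E), -1))), E) = Add(Mul(6, Mul(Add(E, M), Pow(Add(E, M), -1))), E) = Add(Mul(6, 1), E) = Add(6, E))
Add(Function('v')(-22, Function('w')(4, 5)), Mul(-1, -34817)) = Add(Add(6, -22), Mul(-1, -34817)) = Add(-16, 34817) = 34801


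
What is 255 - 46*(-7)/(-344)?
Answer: 43699/172 ≈ 254.06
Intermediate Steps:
255 - 46*(-7)/(-344) = 255 - (-322)*(-1)/344 = 255 - 1*161/172 = 255 - 161/172 = 43699/172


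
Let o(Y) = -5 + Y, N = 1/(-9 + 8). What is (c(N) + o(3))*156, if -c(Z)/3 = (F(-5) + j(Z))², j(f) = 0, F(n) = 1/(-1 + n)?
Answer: -325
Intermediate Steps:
N = -1 (N = 1/(-1) = -1)
c(Z) = -1/12 (c(Z) = -3*(1/(-1 - 5) + 0)² = -3*(1/(-6) + 0)² = -3*(-⅙ + 0)² = -3*(-⅙)² = -3*1/36 = -1/12)
(c(N) + o(3))*156 = (-1/12 + (-5 + 3))*156 = (-1/12 - 2)*156 = -25/12*156 = -325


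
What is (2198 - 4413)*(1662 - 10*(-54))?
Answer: -4877430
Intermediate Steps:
(2198 - 4413)*(1662 - 10*(-54)) = -2215*(1662 + 540) = -2215*2202 = -4877430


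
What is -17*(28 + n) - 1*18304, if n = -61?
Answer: -17743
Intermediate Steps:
-17*(28 + n) - 1*18304 = -17*(28 - 61) - 1*18304 = -17*(-33) - 18304 = 561 - 18304 = -17743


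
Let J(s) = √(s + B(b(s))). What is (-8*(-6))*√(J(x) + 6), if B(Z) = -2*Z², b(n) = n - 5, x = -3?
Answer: 48*√(6 + I*√131) ≈ 147.65 + 89.304*I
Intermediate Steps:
b(n) = -5 + n
J(s) = √(s - 2*(-5 + s)²)
(-8*(-6))*√(J(x) + 6) = (-8*(-6))*√(√(-3 - 2*(-5 - 3)²) + 6) = 48*√(√(-3 - 2*(-8)²) + 6) = 48*√(√(-3 - 2*64) + 6) = 48*√(√(-3 - 128) + 6) = 48*√(√(-131) + 6) = 48*√(I*√131 + 6) = 48*√(6 + I*√131)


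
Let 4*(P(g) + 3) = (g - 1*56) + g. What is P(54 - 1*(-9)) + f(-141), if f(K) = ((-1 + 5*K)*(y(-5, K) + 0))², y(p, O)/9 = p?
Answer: 2018665829/2 ≈ 1.0093e+9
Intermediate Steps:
y(p, O) = 9*p
P(g) = -17 + g/2 (P(g) = -3 + ((g - 1*56) + g)/4 = -3 + ((g - 56) + g)/4 = -3 + ((-56 + g) + g)/4 = -3 + (-56 + 2*g)/4 = -3 + (-14 + g/2) = -17 + g/2)
f(K) = (45 - 225*K)² (f(K) = ((-1 + 5*K)*(9*(-5) + 0))² = ((-1 + 5*K)*(-45 + 0))² = ((-1 + 5*K)*(-45))² = (45 - 225*K)²)
P(54 - 1*(-9)) + f(-141) = (-17 + (54 - 1*(-9))/2) + 2025*(-1 + 5*(-141))² = (-17 + (54 + 9)/2) + 2025*(-1 - 705)² = (-17 + (½)*63) + 2025*(-706)² = (-17 + 63/2) + 2025*498436 = 29/2 + 1009332900 = 2018665829/2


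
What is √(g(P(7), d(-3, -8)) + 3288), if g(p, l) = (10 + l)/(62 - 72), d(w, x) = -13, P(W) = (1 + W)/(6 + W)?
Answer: √328830/10 ≈ 57.344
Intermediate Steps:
P(W) = (1 + W)/(6 + W)
g(p, l) = -1 - l/10 (g(p, l) = (10 + l)/(-10) = (10 + l)*(-⅒) = -1 - l/10)
√(g(P(7), d(-3, -8)) + 3288) = √((-1 - ⅒*(-13)) + 3288) = √((-1 + 13/10) + 3288) = √(3/10 + 3288) = √(32883/10) = √328830/10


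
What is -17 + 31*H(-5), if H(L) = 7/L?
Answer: -302/5 ≈ -60.400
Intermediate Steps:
-17 + 31*H(-5) = -17 + 31*(7/(-5)) = -17 + 31*(7*(-⅕)) = -17 + 31*(-7/5) = -17 - 217/5 = -302/5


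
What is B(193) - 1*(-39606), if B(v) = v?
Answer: 39799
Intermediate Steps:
B(193) - 1*(-39606) = 193 - 1*(-39606) = 193 + 39606 = 39799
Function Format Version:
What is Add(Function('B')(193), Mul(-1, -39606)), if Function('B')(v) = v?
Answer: 39799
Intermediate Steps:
Add(Function('B')(193), Mul(-1, -39606)) = Add(193, Mul(-1, -39606)) = Add(193, 39606) = 39799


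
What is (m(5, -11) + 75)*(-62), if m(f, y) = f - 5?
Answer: -4650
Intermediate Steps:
m(f, y) = -5 + f
(m(5, -11) + 75)*(-62) = ((-5 + 5) + 75)*(-62) = (0 + 75)*(-62) = 75*(-62) = -4650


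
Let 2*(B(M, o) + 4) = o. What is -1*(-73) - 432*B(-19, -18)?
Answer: 5689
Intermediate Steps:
B(M, o) = -4 + o/2
-1*(-73) - 432*B(-19, -18) = -1*(-73) - 432*(-4 + (1/2)*(-18)) = 73 - 432*(-4 - 9) = 73 - 432*(-13) = 73 + 5616 = 5689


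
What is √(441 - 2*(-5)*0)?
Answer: 21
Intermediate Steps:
√(441 - 2*(-5)*0) = √(441 + 10*0) = √(441 + 0) = √441 = 21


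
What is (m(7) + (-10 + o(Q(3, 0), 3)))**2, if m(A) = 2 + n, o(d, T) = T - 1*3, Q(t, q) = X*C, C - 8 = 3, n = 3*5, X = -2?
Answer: 49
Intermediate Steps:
n = 15
C = 11 (C = 8 + 3 = 11)
Q(t, q) = -22 (Q(t, q) = -2*11 = -22)
o(d, T) = -3 + T (o(d, T) = T - 3 = -3 + T)
m(A) = 17 (m(A) = 2 + 15 = 17)
(m(7) + (-10 + o(Q(3, 0), 3)))**2 = (17 + (-10 + (-3 + 3)))**2 = (17 + (-10 + 0))**2 = (17 - 10)**2 = 7**2 = 49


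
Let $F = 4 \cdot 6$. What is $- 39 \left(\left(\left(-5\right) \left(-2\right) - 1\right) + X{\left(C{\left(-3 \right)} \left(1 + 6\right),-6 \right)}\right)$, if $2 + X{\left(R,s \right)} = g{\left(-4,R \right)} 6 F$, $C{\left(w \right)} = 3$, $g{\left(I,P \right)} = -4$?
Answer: $22191$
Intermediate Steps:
$F = 24$
$X{\left(R,s \right)} = -578$ ($X{\left(R,s \right)} = -2 + \left(-4\right) 6 \cdot 24 = -2 - 576 = -578$)
$- 39 \left(\left(\left(-5\right) \left(-2\right) - 1\right) + X{\left(C{\left(-3 \right)} \left(1 + 6\right),-6 \right)}\right) = - 39 \left(\left(\left(-5\right) \left(-2\right) - 1\right) - 578\right) = - 39 \left(\left(10 - 1\right) - 578\right) = - 39 \left(9 - 578\right) = \left(-39\right) \left(-569\right) = 22191$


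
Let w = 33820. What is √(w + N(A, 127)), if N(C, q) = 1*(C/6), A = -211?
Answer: √1216254/6 ≈ 183.81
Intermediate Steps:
N(C, q) = C/6 (N(C, q) = 1*(C*(⅙)) = 1*(C/6) = C/6)
√(w + N(A, 127)) = √(33820 + (⅙)*(-211)) = √(33820 - 211/6) = √(202709/6) = √1216254/6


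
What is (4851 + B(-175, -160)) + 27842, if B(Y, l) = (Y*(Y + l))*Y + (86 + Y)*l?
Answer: -10212442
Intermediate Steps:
B(Y, l) = l*(86 + Y) + Y²*(Y + l) (B(Y, l) = Y²*(Y + l) + l*(86 + Y) = l*(86 + Y) + Y²*(Y + l))
(4851 + B(-175, -160)) + 27842 = (4851 + ((-175)³ + 86*(-160) - 175*(-160) - 160*(-175)²)) + 27842 = (4851 + (-5359375 - 13760 + 28000 - 160*30625)) + 27842 = (4851 + (-5359375 - 13760 + 28000 - 4900000)) + 27842 = (4851 - 10245135) + 27842 = -10240284 + 27842 = -10212442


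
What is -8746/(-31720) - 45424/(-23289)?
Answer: 822267437/369363540 ≈ 2.2262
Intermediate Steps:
-8746/(-31720) - 45424/(-23289) = -8746*(-1/31720) - 45424*(-1/23289) = 4373/15860 + 45424/23289 = 822267437/369363540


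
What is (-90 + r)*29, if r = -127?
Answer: -6293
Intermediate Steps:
(-90 + r)*29 = (-90 - 127)*29 = -217*29 = -6293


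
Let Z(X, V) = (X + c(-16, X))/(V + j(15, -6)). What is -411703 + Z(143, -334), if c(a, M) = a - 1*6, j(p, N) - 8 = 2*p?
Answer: -121864209/296 ≈ -4.1170e+5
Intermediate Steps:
j(p, N) = 8 + 2*p
c(a, M) = -6 + a (c(a, M) = a - 6 = -6 + a)
Z(X, V) = (-22 + X)/(38 + V) (Z(X, V) = (X + (-6 - 16))/(V + (8 + 2*15)) = (X - 22)/(V + (8 + 30)) = (-22 + X)/(V + 38) = (-22 + X)/(38 + V))
-411703 + Z(143, -334) = -411703 + (-22 + 143)/(38 - 334) = -411703 + 121/(-296) = -411703 - 1/296*121 = -411703 - 121/296 = -121864209/296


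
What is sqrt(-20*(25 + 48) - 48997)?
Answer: 11*I*sqrt(417) ≈ 224.63*I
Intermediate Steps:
sqrt(-20*(25 + 48) - 48997) = sqrt(-20*73 - 48997) = sqrt(-1460 - 48997) = sqrt(-50457) = 11*I*sqrt(417)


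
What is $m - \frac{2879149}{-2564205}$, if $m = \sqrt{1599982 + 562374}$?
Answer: $\frac{411307}{366315} + 2 \sqrt{540589} \approx 1471.6$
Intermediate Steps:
$m = 2 \sqrt{540589}$ ($m = \sqrt{2162356} = 2 \sqrt{540589} \approx 1470.5$)
$m - \frac{2879149}{-2564205} = 2 \sqrt{540589} - \frac{2879149}{-2564205} = 2 \sqrt{540589} - - \frac{411307}{366315} = 2 \sqrt{540589} + \frac{411307}{366315} = \frac{411307}{366315} + 2 \sqrt{540589}$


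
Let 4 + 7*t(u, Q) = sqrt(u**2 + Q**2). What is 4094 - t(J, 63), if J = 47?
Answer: 28662/7 - sqrt(6178)/7 ≈ 4083.3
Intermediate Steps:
t(u, Q) = -4/7 + sqrt(Q**2 + u**2)/7 (t(u, Q) = -4/7 + sqrt(u**2 + Q**2)/7 = -4/7 + sqrt(Q**2 + u**2)/7)
4094 - t(J, 63) = 4094 - (-4/7 + sqrt(63**2 + 47**2)/7) = 4094 - (-4/7 + sqrt(3969 + 2209)/7) = 4094 - (-4/7 + sqrt(6178)/7) = 4094 + (4/7 - sqrt(6178)/7) = 28662/7 - sqrt(6178)/7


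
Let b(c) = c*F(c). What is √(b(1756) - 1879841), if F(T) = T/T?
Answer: I*√1878085 ≈ 1370.4*I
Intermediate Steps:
F(T) = 1
b(c) = c (b(c) = c*1 = c)
√(b(1756) - 1879841) = √(1756 - 1879841) = √(-1878085) = I*√1878085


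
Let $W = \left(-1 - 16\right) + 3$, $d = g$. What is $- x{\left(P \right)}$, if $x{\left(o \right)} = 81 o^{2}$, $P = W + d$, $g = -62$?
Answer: $-467856$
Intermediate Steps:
$d = -62$
$W = -14$ ($W = -17 + 3 = -14$)
$P = -76$ ($P = -14 - 62 = -76$)
$- x{\left(P \right)} = - 81 \left(-76\right)^{2} = - 81 \cdot 5776 = \left(-1\right) 467856 = -467856$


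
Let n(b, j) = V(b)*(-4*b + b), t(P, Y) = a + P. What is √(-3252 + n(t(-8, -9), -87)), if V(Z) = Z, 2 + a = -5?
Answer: I*√3927 ≈ 62.666*I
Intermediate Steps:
a = -7 (a = -2 - 5 = -7)
t(P, Y) = -7 + P
n(b, j) = -3*b² (n(b, j) = b*(-4*b + b) = b*(-3*b) = -3*b²)
√(-3252 + n(t(-8, -9), -87)) = √(-3252 - 3*(-7 - 8)²) = √(-3252 - 3*(-15)²) = √(-3252 - 3*225) = √(-3252 - 675) = √(-3927) = I*√3927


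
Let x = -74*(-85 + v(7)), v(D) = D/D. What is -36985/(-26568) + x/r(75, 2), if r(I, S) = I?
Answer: 55973521/664200 ≈ 84.272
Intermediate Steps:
v(D) = 1
x = 6216 (x = -74*(-85 + 1) = -74*(-84) = 6216)
-36985/(-26568) + x/r(75, 2) = -36985/(-26568) + 6216/75 = -36985*(-1/26568) + 6216*(1/75) = 36985/26568 + 2072/25 = 55973521/664200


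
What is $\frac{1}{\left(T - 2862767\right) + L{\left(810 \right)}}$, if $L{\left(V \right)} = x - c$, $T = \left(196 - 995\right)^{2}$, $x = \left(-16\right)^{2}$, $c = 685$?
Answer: $- \frac{1}{2224795} \approx -4.4948 \cdot 10^{-7}$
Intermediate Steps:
$x = 256$
$T = 638401$ ($T = \left(-799\right)^{2} = 638401$)
$L{\left(V \right)} = -429$ ($L{\left(V \right)} = 256 - 685 = -429$)
$\frac{1}{\left(T - 2862767\right) + L{\left(810 \right)}} = \frac{1}{\left(638401 - 2862767\right) - 429} = \frac{1}{-2224366 - 429} = \frac{1}{-2224795} = - \frac{1}{2224795}$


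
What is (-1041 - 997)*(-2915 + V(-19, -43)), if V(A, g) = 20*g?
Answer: 7693450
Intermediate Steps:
(-1041 - 997)*(-2915 + V(-19, -43)) = (-1041 - 997)*(-2915 + 20*(-43)) = -2038*(-2915 - 860) = -2038*(-3775) = 7693450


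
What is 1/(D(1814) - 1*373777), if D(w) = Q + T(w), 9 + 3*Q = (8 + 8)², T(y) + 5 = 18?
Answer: -3/1121045 ≈ -2.6761e-6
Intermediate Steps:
T(y) = 13 (T(y) = -5 + 18 = 13)
Q = 247/3 (Q = -3 + (8 + 8)²/3 = -3 + (⅓)*16² = -3 + (⅓)*256 = -3 + 256/3 = 247/3 ≈ 82.333)
D(w) = 286/3 (D(w) = 247/3 + 13 = 286/3)
1/(D(1814) - 1*373777) = 1/(286/3 - 1*373777) = 1/(286/3 - 373777) = 1/(-1121045/3) = -3/1121045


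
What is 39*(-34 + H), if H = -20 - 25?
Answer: -3081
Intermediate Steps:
H = -45
39*(-34 + H) = 39*(-34 - 45) = 39*(-79) = -3081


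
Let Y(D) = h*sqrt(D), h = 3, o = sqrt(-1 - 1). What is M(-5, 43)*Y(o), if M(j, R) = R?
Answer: 129*2**(1/4)*sqrt(I) ≈ 108.48 + 108.48*I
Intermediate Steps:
o = I*sqrt(2) (o = sqrt(-2) = I*sqrt(2) ≈ 1.4142*I)
Y(D) = 3*sqrt(D)
M(-5, 43)*Y(o) = 43*(3*sqrt(I*sqrt(2))) = 43*(3*(2**(1/4)*sqrt(I))) = 43*(3*2**(1/4)*sqrt(I)) = 129*2**(1/4)*sqrt(I)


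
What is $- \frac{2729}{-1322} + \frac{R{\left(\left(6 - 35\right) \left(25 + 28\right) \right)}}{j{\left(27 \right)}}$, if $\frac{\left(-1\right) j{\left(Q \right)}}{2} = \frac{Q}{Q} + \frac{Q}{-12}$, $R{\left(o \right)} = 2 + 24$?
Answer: $\frac{82389}{6610} \approx 12.464$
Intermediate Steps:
$R{\left(o \right)} = 26$
$j{\left(Q \right)} = -2 + \frac{Q}{6}$ ($j{\left(Q \right)} = - 2 \left(\frac{Q}{Q} + \frac{Q}{-12}\right) = - 2 \left(1 + Q \left(- \frac{1}{12}\right)\right) = - 2 \left(1 - \frac{Q}{12}\right) = -2 + \frac{Q}{6}$)
$- \frac{2729}{-1322} + \frac{R{\left(\left(6 - 35\right) \left(25 + 28\right) \right)}}{j{\left(27 \right)}} = - \frac{2729}{-1322} + \frac{26}{-2 + \frac{1}{6} \cdot 27} = \left(-2729\right) \left(- \frac{1}{1322}\right) + \frac{26}{-2 + \frac{9}{2}} = \frac{2729}{1322} + \frac{26}{\frac{5}{2}} = \frac{2729}{1322} + 26 \cdot \frac{2}{5} = \frac{2729}{1322} + \frac{52}{5} = \frac{82389}{6610}$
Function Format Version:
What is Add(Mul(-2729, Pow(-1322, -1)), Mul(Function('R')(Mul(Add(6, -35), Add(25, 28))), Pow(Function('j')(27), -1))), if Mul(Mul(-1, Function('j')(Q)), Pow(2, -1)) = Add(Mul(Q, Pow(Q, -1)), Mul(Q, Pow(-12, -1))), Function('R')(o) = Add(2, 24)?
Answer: Rational(82389, 6610) ≈ 12.464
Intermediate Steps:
Function('R')(o) = 26
Function('j')(Q) = Add(-2, Mul(Rational(1, 6), Q)) (Function('j')(Q) = Mul(-2, Add(Mul(Q, Pow(Q, -1)), Mul(Q, Pow(-12, -1)))) = Mul(-2, Add(1, Mul(Q, Rational(-1, 12)))) = Mul(-2, Add(1, Mul(Rational(-1, 12), Q))) = Add(-2, Mul(Rational(1, 6), Q)))
Add(Mul(-2729, Pow(-1322, -1)), Mul(Function('R')(Mul(Add(6, -35), Add(25, 28))), Pow(Function('j')(27), -1))) = Add(Mul(-2729, Pow(-1322, -1)), Mul(26, Pow(Add(-2, Mul(Rational(1, 6), 27)), -1))) = Add(Mul(-2729, Rational(-1, 1322)), Mul(26, Pow(Add(-2, Rational(9, 2)), -1))) = Add(Rational(2729, 1322), Mul(26, Pow(Rational(5, 2), -1))) = Add(Rational(2729, 1322), Mul(26, Rational(2, 5))) = Add(Rational(2729, 1322), Rational(52, 5)) = Rational(82389, 6610)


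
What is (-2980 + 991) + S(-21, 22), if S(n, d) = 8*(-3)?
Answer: -2013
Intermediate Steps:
S(n, d) = -24
(-2980 + 991) + S(-21, 22) = (-2980 + 991) - 24 = -1989 - 24 = -2013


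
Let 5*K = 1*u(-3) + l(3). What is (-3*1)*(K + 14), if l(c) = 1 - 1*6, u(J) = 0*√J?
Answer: -39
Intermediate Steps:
u(J) = 0
l(c) = -5 (l(c) = 1 - 6 = -5)
K = -1 (K = (1*0 - 5)/5 = (0 - 5)/5 = (⅕)*(-5) = -1)
(-3*1)*(K + 14) = (-3*1)*(-1 + 14) = -3*13 = -39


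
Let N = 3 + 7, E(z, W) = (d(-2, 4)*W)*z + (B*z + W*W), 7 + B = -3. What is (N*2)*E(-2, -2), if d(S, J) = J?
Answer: 800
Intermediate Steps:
B = -10 (B = -7 - 3 = -10)
E(z, W) = W² - 10*z + 4*W*z (E(z, W) = (4*W)*z + (-10*z + W*W) = 4*W*z + (-10*z + W²) = 4*W*z + (W² - 10*z) = W² - 10*z + 4*W*z)
N = 10
(N*2)*E(-2, -2) = (10*2)*((-2)² - 10*(-2) + 4*(-2)*(-2)) = 20*(4 + 20 + 16) = 20*40 = 800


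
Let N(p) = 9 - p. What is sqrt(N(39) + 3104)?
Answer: sqrt(3074) ≈ 55.444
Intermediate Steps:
sqrt(N(39) + 3104) = sqrt((9 - 1*39) + 3104) = sqrt((9 - 39) + 3104) = sqrt(-30 + 3104) = sqrt(3074)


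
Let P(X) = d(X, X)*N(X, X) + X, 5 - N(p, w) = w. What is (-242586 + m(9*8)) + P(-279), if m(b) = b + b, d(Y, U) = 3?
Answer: -241869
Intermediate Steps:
N(p, w) = 5 - w
P(X) = 15 - 2*X (P(X) = 3*(5 - X) + X = (15 - 3*X) + X = 15 - 2*X)
m(b) = 2*b
(-242586 + m(9*8)) + P(-279) = (-242586 + 2*(9*8)) + (15 - 2*(-279)) = (-242586 + 2*72) + (15 + 558) = (-242586 + 144) + 573 = -242442 + 573 = -241869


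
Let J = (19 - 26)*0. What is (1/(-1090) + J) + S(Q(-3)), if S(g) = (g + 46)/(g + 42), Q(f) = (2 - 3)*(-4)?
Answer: 27227/25070 ≈ 1.0860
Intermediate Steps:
Q(f) = 4 (Q(f) = -1*(-4) = 4)
J = 0 (J = -7*0 = 0)
S(g) = (46 + g)/(42 + g)
(1/(-1090) + J) + S(Q(-3)) = (1/(-1090) + 0) + (46 + 4)/(42 + 4) = (-1/1090 + 0) + 50/46 = -1/1090 + (1/46)*50 = -1/1090 + 25/23 = 27227/25070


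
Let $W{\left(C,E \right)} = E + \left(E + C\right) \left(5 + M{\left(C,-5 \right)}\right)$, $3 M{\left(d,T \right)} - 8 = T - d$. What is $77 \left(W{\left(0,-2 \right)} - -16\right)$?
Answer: $154$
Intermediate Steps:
$M{\left(d,T \right)} = \frac{8}{3} - \frac{d}{3} + \frac{T}{3}$ ($M{\left(d,T \right)} = \frac{8}{3} + \frac{T - d}{3} = \frac{8}{3} + \left(- \frac{d}{3} + \frac{T}{3}\right) = \frac{8}{3} - \frac{d}{3} + \frac{T}{3}$)
$W{\left(C,E \right)} = E + \left(6 - \frac{C}{3}\right) \left(C + E\right)$ ($W{\left(C,E \right)} = E + \left(E + C\right) \left(5 + \left(\frac{8}{3} - \frac{C}{3} + \frac{1}{3} \left(-5\right)\right)\right) = E + \left(C + E\right) \left(5 - \left(-1 + \frac{C}{3}\right)\right) = E + \left(C + E\right) \left(6 - \frac{C}{3}\right) = E + \left(6 - \frac{C}{3}\right) \left(C + E\right)$)
$77 \left(W{\left(0,-2 \right)} - -16\right) = 77 \left(\left(6 \cdot 0 + 7 \left(-2\right) - \frac{0^{2}}{3} - 0 \left(-2\right)\right) - -16\right) = 77 \left(\left(0 - 14 - 0 + 0\right) + 16\right) = 77 \left(\left(0 - 14 + 0 + 0\right) + 16\right) = 77 \left(-14 + 16\right) = 77 \cdot 2 = 154$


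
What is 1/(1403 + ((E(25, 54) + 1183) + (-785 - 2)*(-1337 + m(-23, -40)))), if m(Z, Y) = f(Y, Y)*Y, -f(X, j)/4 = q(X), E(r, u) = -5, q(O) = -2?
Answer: 1/1306640 ≈ 7.6532e-7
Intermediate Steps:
f(X, j) = 8 (f(X, j) = -4*(-2) = 8)
m(Z, Y) = 8*Y
1/(1403 + ((E(25, 54) + 1183) + (-785 - 2)*(-1337 + m(-23, -40)))) = 1/(1403 + ((-5 + 1183) + (-785 - 2)*(-1337 + 8*(-40)))) = 1/(1403 + (1178 - 787*(-1337 - 320))) = 1/(1403 + (1178 - 787*(-1657))) = 1/(1403 + (1178 + 1304059)) = 1/(1403 + 1305237) = 1/1306640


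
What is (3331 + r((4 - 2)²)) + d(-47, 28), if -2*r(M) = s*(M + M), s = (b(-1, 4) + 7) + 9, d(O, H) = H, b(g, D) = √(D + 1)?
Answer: 3295 - 4*√5 ≈ 3286.1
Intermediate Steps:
b(g, D) = √(1 + D)
s = 16 + √5 (s = (√(1 + 4) + 7) + 9 = (√5 + 7) + 9 = (7 + √5) + 9 = 16 + √5 ≈ 18.236)
r(M) = -M*(16 + √5) (r(M) = -(16 + √5)*(M + M)/2 = -(16 + √5)*2*M/2 = -M*(16 + √5))
(3331 + r((4 - 2)²)) + d(-47, 28) = (3331 - (4 - 2)²*(16 + √5)) + 28 = (3331 - 1*2²*(16 + √5)) + 28 = (3331 - 1*4*(16 + √5)) + 28 = (3331 + (-64 - 4*√5)) + 28 = (3267 - 4*√5) + 28 = 3295 - 4*√5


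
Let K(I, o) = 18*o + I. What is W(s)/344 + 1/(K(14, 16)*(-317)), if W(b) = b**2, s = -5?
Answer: 1196503/16466248 ≈ 0.072664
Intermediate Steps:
K(I, o) = I + 18*o
W(s)/344 + 1/(K(14, 16)*(-317)) = (-5)**2/344 + 1/((14 + 18*16)*(-317)) = 25*(1/344) - 1/317/(14 + 288) = 25/344 - 1/317/302 = 25/344 + (1/302)*(-1/317) = 25/344 - 1/95734 = 1196503/16466248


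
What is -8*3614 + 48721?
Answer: 19809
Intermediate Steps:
-8*3614 + 48721 = -28912 + 48721 = 19809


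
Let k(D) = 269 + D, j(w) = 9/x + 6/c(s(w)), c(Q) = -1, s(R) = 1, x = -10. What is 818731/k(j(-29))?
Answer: 8187310/2621 ≈ 3123.7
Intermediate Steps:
j(w) = -69/10 (j(w) = 9/(-10) + 6/(-1) = 9*(-⅒) + 6*(-1) = -9/10 - 6 = -69/10)
818731/k(j(-29)) = 818731/(269 - 69/10) = 818731/(2621/10) = 818731*(10/2621) = 8187310/2621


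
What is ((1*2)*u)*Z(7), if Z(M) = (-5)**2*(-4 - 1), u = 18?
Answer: -4500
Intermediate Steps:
Z(M) = -125 (Z(M) = 25*(-5) = -125)
((1*2)*u)*Z(7) = ((1*2)*18)*(-125) = (2*18)*(-125) = 36*(-125) = -4500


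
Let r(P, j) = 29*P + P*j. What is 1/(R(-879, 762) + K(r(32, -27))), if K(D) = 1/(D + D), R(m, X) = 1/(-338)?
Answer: 21632/105 ≈ 206.02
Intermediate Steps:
R(m, X) = -1/338
K(D) = 1/(2*D)
1/(R(-879, 762) + K(r(32, -27))) = 1/(-1/338 + 1/(2*((32*(29 - 27))))) = 1/(-1/338 + 1/(2*((32*2)))) = 1/(-1/338 + (½)/64) = 1/(-1/338 + (½)*(1/64)) = 1/(-1/338 + 1/128) = 1/(105/21632) = 21632/105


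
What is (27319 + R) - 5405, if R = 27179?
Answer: 49093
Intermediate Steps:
(27319 + R) - 5405 = (27319 + 27179) - 5405 = 54498 - 5405 = 49093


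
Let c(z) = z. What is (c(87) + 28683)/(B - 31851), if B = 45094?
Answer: 28770/13243 ≈ 2.1725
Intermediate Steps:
(c(87) + 28683)/(B - 31851) = (87 + 28683)/(45094 - 31851) = 28770/13243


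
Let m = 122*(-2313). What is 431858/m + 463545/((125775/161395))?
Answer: 3608780414672/6066999 ≈ 5.9482e+5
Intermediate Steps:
m = -282186
431858/m + 463545/((125775/161395)) = 431858/(-282186) + 463545/((125775/161395)) = 431858*(-1/282186) + 463545/((125775*(1/161395))) = -215929/141093 + 463545/(1935/2483) = -215929/141093 + 463545*(2483/1935) = -215929/141093 + 25577383/43 = 3608780414672/6066999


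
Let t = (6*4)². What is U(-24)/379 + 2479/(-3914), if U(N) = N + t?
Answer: 1220987/1483406 ≈ 0.82310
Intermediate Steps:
t = 576 (t = 24² = 576)
U(N) = 576 + N (U(N) = N + 576 = 576 + N)
U(-24)/379 + 2479/(-3914) = (576 - 24)/379 + 2479/(-3914) = 552*(1/379) + 2479*(-1/3914) = 552/379 - 2479/3914 = 1220987/1483406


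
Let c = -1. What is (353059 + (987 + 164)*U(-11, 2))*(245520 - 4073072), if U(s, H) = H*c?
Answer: -1342540656864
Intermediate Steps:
U(s, H) = -H (U(s, H) = H*(-1) = -H)
(353059 + (987 + 164)*U(-11, 2))*(245520 - 4073072) = (353059 + (987 + 164)*(-1*2))*(245520 - 4073072) = (353059 + 1151*(-2))*(-3827552) = (353059 - 2302)*(-3827552) = 350757*(-3827552) = -1342540656864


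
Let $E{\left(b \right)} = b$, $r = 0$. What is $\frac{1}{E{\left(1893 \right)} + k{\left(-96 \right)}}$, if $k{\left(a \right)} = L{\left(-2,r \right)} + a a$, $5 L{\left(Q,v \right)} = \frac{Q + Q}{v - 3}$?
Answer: $\frac{15}{166639} \approx 9.0015 \cdot 10^{-5}$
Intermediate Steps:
$L{\left(Q,v \right)} = \frac{2 Q}{5 \left(-3 + v\right)}$ ($L{\left(Q,v \right)} = \frac{\left(Q + Q\right) \frac{1}{v - 3}}{5} = \frac{2 Q \frac{1}{-3 + v}}{5} = \frac{2 Q}{5 \left(-3 + v\right)}$)
$k{\left(a \right)} = \frac{4}{15} + a^{2}$ ($k{\left(a \right)} = \frac{2}{5} \left(-2\right) \frac{1}{-3 + 0} + a a = \frac{2}{5} \left(-2\right) \frac{1}{-3} + a^{2} = \frac{2}{5} \left(-2\right) \left(- \frac{1}{3}\right) + a^{2} = \frac{4}{15} + a^{2}$)
$\frac{1}{E{\left(1893 \right)} + k{\left(-96 \right)}} = \frac{1}{1893 + \left(\frac{4}{15} + \left(-96\right)^{2}\right)} = \frac{1}{1893 + \left(\frac{4}{15} + 9216\right)} = \frac{1}{1893 + \frac{138244}{15}} = \frac{1}{\frac{166639}{15}} = \frac{15}{166639}$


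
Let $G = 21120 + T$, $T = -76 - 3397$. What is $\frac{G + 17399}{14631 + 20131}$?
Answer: $\frac{17523}{17381} \approx 1.0082$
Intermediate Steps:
$T = -3473$ ($T = -76 - 3397 = -3473$)
$G = 17647$ ($G = 21120 - 3473 = 17647$)
$\frac{G + 17399}{14631 + 20131} = \frac{17647 + 17399}{14631 + 20131} = \frac{35046}{34762} = 35046 \cdot \frac{1}{34762} = \frac{17523}{17381}$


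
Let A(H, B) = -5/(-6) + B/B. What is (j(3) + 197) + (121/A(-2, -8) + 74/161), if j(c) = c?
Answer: 42900/161 ≈ 266.46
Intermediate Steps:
A(H, B) = 11/6 (A(H, B) = -5*(-⅙) + 1 = ⅚ + 1 = 11/6)
(j(3) + 197) + (121/A(-2, -8) + 74/161) = (3 + 197) + (121/(11/6) + 74/161) = 200 + (121*(6/11) + 74*(1/161)) = 200 + (66 + 74/161) = 200 + 10700/161 = 42900/161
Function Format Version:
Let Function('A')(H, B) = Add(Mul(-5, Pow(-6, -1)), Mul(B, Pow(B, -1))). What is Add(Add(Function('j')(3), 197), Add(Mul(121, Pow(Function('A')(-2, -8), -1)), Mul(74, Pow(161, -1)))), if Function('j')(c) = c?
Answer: Rational(42900, 161) ≈ 266.46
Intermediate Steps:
Function('A')(H, B) = Rational(11, 6) (Function('A')(H, B) = Add(Mul(-5, Rational(-1, 6)), 1) = Add(Rational(5, 6), 1) = Rational(11, 6))
Add(Add(Function('j')(3), 197), Add(Mul(121, Pow(Function('A')(-2, -8), -1)), Mul(74, Pow(161, -1)))) = Add(Add(3, 197), Add(Mul(121, Pow(Rational(11, 6), -1)), Mul(74, Pow(161, -1)))) = Add(200, Add(Mul(121, Rational(6, 11)), Mul(74, Rational(1, 161)))) = Add(200, Add(66, Rational(74, 161))) = Add(200, Rational(10700, 161)) = Rational(42900, 161)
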